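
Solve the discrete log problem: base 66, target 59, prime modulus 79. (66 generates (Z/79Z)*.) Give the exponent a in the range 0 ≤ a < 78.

25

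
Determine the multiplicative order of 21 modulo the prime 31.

30

The order of 21 must divide p − 1 = 30 = 2 · 3 · 5.
Divisors: 1, 2, 3, 5, 6, 10, 15, 30.
Check each in increasing order: 21^1 ≡ 21;  21^2 ≡ 7;  21^3 ≡ 23;  21^5 ≡ 6;  21^6 ≡ 2;  21^10 ≡ 5;  21^15 ≡ 30;  21^30 ≡ 1.
Smallest exponent giving 1 is 30.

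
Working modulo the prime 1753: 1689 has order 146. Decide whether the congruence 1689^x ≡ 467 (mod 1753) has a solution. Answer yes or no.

467 ∈ ⟨1689⟩ iff 467^146 ≡ 1 (mod 1753), since |⟨1689⟩| = 146.
467^146 mod 1753 = 1.
Since 1 = 1, 467 lies in the subgroup.

yes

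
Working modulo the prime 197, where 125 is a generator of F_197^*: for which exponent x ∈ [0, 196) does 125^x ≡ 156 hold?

152

Baby-step giant-step with m = ceil(sqrt(196)) = 14.
Baby table (125^j mod 197 for j=0..13):
  0:1  1:125  2:62  3:67  4:101  5:17  6:155  7:69
  8:154  9:141  10:92  11:74  12:188  13:57
Giant step factor: 125^(-14) ≡ 6 (mod 197).
Scan 156·6^i mod 197 for i = 0, 1, …:
  i=0: 156   i=1: 148   i=2: 100   i=3: 9
  i=4: 54   i=5: 127   i=6: 171   i=7: 41
  i=8: 49   i=9: 97   i=10: 188
Match at i=10, j=12: x = 10·14 + 12 = 152.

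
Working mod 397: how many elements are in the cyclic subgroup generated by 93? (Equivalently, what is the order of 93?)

The order of 93 must divide p − 1 = 396 = 2^2 · 3^2 · 11.
Divisors: 1, 2, 3, 4, 6, 9, 11, 12, 18, 22, 33, 36, 44, 66, 99, 132, 198, 396.
Check each in increasing order: 93^1 ≡ 93;  93^2 ≡ 312;  93^3 ≡ 35;  93^4 ≡ 79;  93^6 ≡ 34;  93^9 ≡ 396;  93^11 ≡ 85;  93^12 ≡ 362;  93^18 ≡ 1.
Smallest exponent giving 1 is 18.

18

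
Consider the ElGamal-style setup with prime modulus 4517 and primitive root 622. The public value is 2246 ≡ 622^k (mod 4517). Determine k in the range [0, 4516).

1373

Baby-step giant-step with m = ceil(sqrt(4516)) = 68.
Baby table (622^j mod 4517 for j=0..67):
  0:1  1:622  2:2939  3:3190  4:1217  5:2635  6:3816  7:2127
  8:4030  9:4242  10:596  11:318  12:3565  13:4100  14:2612  15:3061
  16:2285  17:2932  18:3353  19:3229  20:2890  21:4331  22:1750  23:4420
  24:2904  25:4005  26:2243  27:3910  28:1874  29:242  30:1463  31:2069
  32:4090  33:909  34:773  35:2004  36:4313  37:4105  38:1205  39:4205
  40:167  41:4500  42:2977  43:4241  44:4491  45:1896  46:375  47:2883
  48:4494  49:3762  50:158  51:3419  52:3628  53:2633  54:2572  55:766
  56:2167  57:1808  58:4360  59:1720  60:3828  61:557  62:3162  63:1869
  64:1649  65:319  66:4187  67:2522
Giant step factor: 622^(-68) ≡ 4401 (mod 4517).
Scan 2246·4401^i mod 4517 for i = 0, 1, …:
  i=0: 2246   i=1: 1450   i=2: 3446   i=3: 2277
  i=4: 2371   i=5: 501   i=6: 605   i=7: 2092
  i=8: 1246   i=9: 8     …   i=19: 1678
  i=20: 4100
Match at i=20, j=13: k = 20·68 + 13 = 1373.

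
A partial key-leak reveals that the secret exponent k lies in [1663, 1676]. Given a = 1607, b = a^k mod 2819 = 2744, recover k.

1667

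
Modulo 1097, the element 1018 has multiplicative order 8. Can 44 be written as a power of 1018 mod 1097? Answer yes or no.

⟨1018⟩ has order 8; its elements mod 1097 are {1, 79, 341, 486, 611, 756, 1018, 1096}.
44 is not in this set.

no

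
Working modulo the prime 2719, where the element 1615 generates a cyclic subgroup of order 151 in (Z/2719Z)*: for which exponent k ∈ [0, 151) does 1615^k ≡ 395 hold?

104

Baby-step giant-step with m = ceil(sqrt(151)) = 13.
Baby table (1615^j mod 2719 for j=0..12):
  0:1  1:1615  2:704  3:418  4:758  5:620  6:708  7:1440
  8:855  9:2292  10:1021  11:1201  12:968
Giant step factor: 1615^(-13) ≡ 492 (mod 2719).
Scan 395·492^i mod 2719 for i = 0, 1, …:
  i=0: 395   i=1: 1291   i=2: 1645   i=3: 1797
  i=4: 449   i=5: 669   i=6: 149   i=7: 2614
  i=8: 1
Match at i=8, j=0: k = 8·13 + 0 = 104.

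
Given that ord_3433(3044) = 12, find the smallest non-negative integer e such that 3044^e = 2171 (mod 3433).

5

Successive powers of 3044 modulo 3433:
  3044^0=1  3044^1=3044  3044^2=269  3044^3=1782  3044^4=268  3044^5=2171
So 3044^5 ≡ 2171 (mod 3433), giving e = 5.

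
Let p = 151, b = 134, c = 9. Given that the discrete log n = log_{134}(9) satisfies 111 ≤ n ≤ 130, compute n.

114

Compute 134^111 mod 151 = 67, then multiply by 134 repeatedly:
  134^111=67  134^112=69  134^113=35  134^114=9
Found 9 at exponent 114.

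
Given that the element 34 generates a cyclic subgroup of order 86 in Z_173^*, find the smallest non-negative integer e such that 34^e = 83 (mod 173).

28

Baby-step giant-step with m = ceil(sqrt(86)) = 10.
Baby table (34^j mod 173 for j=0..9):
  0:1  1:34  2:118  3:33  4:84  5:88  6:51  7:4
  8:136  9:126
Giant step factor: 34^(-10) ≡ 135 (mod 173).
Scan 83·135^i mod 173 for i = 0, 1, …:
  i=0: 83   i=1: 133   i=2: 136
Match at i=2, j=8: e = 2·10 + 8 = 28.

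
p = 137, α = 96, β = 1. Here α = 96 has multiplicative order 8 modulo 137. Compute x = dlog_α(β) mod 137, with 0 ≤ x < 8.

0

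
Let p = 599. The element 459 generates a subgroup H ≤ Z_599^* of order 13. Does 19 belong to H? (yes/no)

⟨459⟩ has order 13; its elements mod 599 are {1, 19, 212, 270, 335, 338, 361, 375, 421, 432, 434, 459, 536}.
19 is in this set.

yes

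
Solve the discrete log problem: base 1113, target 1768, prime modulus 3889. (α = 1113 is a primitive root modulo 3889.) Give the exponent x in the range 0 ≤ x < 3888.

2365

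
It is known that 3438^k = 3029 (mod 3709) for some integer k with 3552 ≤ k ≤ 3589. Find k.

3582

Compute 3438^3552 mod 3709 = 935, then multiply by 3438 repeatedly:
  3438^3552=935  3438^3553=2536  3438^3554=2618  3438^3555=2650  3438^3556=1396
  3438^3557=2  3438^3558=3167  3438^3559=2231  3438^3560=3675  3438^3561=1796
  3438^3562=2872  3438^3563=578  3438^3564=2849  3438^3565=3102  3438^3566=1301
  3438^3567=3493  3438^3568=2901  3438^3569=137  3438^3570=3672  3438^3571=2609
  3438^3572=1380  3438^3573=629  3438^3574=155  3438^3575=2503  3438^3576=434
  3438^3577=1074  3438^3578=1957  3438^3579=40  3438^3580=287  3438^3581=112
  3438^3582=3029
Found 3029 at exponent 3582.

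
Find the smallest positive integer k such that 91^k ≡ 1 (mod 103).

The order of 91 must divide p − 1 = 102 = 2 · 3 · 17.
Divisors: 1, 2, 3, 6, 17, 34, 51, 102.
Check each in increasing order: 91^1 ≡ 91;  91^2 ≡ 41;  91^3 ≡ 23;  91^6 ≡ 14;  91^17 ≡ 46;  91^34 ≡ 56;  91^51 ≡ 1.
Smallest exponent giving 1 is 51.

51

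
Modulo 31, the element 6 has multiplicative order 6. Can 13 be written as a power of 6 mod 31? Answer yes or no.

⟨6⟩ has order 6; its elements mod 31 are {1, 5, 6, 25, 26, 30}.
13 is not in this set.

no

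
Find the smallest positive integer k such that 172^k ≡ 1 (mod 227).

The order of 172 must divide p − 1 = 226 = 2 · 113.
Divisors: 1, 2, 113, 226.
Check each in increasing order: 172^1 ≡ 172;  172^2 ≡ 74;  172^113 ≡ 1.
Smallest exponent giving 1 is 113.

113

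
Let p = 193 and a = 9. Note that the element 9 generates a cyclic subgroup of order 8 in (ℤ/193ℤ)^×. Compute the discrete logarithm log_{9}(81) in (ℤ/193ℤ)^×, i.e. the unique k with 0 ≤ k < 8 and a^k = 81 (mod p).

2

Successive powers of 9 modulo 193:
  9^0=1  9^1=9  9^2=81
So 9^2 ≡ 81 (mod 193), giving k = 2.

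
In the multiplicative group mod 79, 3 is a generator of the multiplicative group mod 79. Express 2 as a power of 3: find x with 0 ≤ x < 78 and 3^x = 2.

4

Baby-step giant-step with m = ceil(sqrt(78)) = 9.
Baby table (3^j mod 79 for j=0..8):
  0:1  1:3  2:9  3:27  4:2  5:6  6:18  7:54
  8:4
Giant step factor: 3^(-9) ≡ 33 (mod 79).
Scan 2·33^i mod 79 for i = 0, 1, …:
  i=0: 2
Match at i=0, j=4: x = 0·9 + 4 = 4.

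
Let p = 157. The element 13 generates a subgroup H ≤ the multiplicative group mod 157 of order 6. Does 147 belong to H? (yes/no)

⟨13⟩ has order 6; its elements mod 157 are {1, 12, 13, 144, 145, 156}.
147 is not in this set.

no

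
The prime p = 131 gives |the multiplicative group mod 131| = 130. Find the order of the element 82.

The order of 82 must divide p − 1 = 130 = 2 · 5 · 13.
Divisors: 1, 2, 5, 10, 13, 26, 65, 130.
Check each in increasing order: 82^1 ≡ 82;  82^2 ≡ 43;  82^5 ≡ 51;  82^10 ≡ 112;  82^13 ≡ 78;  82^26 ≡ 58;  82^65 ≡ 130;  82^130 ≡ 1.
Smallest exponent giving 1 is 130.

130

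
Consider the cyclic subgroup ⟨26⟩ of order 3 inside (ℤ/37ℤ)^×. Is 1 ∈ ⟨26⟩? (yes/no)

1 ∈ ⟨26⟩ iff 1^3 ≡ 1 (mod 37), since |⟨26⟩| = 3.
1^3 mod 37 = 1.
Since 1 = 1, 1 lies in the subgroup.

yes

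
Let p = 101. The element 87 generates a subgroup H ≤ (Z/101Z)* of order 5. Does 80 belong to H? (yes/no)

no

80 ∈ ⟨87⟩ iff 80^5 ≡ 1 (mod 101), since |⟨87⟩| = 5.
80^5 mod 101 = 36.
Since 36 ≠ 1, 80 does not lie in the subgroup.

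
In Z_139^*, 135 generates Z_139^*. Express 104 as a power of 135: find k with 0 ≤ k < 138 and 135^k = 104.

Baby-step giant-step with m = ceil(sqrt(138)) = 12.
Baby table (135^j mod 139 for j=0..11):
  0:1  1:135  2:16  3:75  4:117  5:88  6:65  7:18
  8:67  9:10  10:99  11:21
Giant step factor: 135^(-12) ≡ 91 (mod 139).
Scan 104·91^i mod 139 for i = 0, 1, …:
  i=0: 104   i=1: 12   i=2: 119   i=3: 126
  i=4: 68   i=5: 72   i=6: 19   i=7: 61
  i=8: 130   i=9: 15   i=10: 114   i=11: 88
Match at i=11, j=5: k = 11·12 + 5 = 137.

137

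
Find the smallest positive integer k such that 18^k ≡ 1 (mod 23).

The order of 18 must divide p − 1 = 22 = 2 · 11.
Divisors: 1, 2, 11, 22.
Check each in increasing order: 18^1 ≡ 18;  18^2 ≡ 2;  18^11 ≡ 1.
Smallest exponent giving 1 is 11.

11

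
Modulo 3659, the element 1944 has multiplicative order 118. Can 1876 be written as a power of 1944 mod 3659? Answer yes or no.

no

1876 ∈ ⟨1944⟩ iff 1876^118 ≡ 1 (mod 3659), since |⟨1944⟩| = 118.
1876^118 mod 3659 = 1685.
Since 1685 ≠ 1, 1876 does not lie in the subgroup.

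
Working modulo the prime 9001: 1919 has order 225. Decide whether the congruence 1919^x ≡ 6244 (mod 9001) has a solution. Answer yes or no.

6244 ∈ ⟨1919⟩ iff 6244^225 ≡ 1 (mod 9001), since |⟨1919⟩| = 225.
6244^225 mod 9001 = 6406.
Since 6406 ≠ 1, 6244 does not lie in the subgroup.

no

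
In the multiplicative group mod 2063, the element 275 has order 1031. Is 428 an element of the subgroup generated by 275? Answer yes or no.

no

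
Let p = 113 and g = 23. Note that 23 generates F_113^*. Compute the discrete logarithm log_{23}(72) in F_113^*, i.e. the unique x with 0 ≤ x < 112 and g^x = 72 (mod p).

102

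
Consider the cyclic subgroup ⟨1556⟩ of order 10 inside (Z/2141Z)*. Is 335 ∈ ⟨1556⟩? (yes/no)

yes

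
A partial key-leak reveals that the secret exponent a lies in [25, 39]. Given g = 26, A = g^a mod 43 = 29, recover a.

37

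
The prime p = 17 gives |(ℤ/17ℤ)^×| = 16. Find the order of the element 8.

The order of 8 must divide p − 1 = 16 = 2^4.
Divisors: 1, 2, 4, 8, 16.
Check each in increasing order: 8^1 ≡ 8;  8^2 ≡ 13;  8^4 ≡ 16;  8^8 ≡ 1.
Smallest exponent giving 1 is 8.

8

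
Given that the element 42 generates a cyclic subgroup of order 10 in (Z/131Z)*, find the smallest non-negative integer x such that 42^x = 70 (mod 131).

Successive powers of 42 modulo 131:
  42^0=1  42^1=42  42^2=61  42^3=73  42^4=53  42^5=130
  42^6=89  42^7=70
So 42^7 ≡ 70 (mod 131), giving x = 7.

7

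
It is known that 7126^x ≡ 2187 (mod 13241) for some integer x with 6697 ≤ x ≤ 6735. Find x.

6699

Compute 7126^6697 mod 13241 = 10621, then multiply by 7126 repeatedly:
  7126^6697=10621  7126^6698=12931  7126^6699=2187
Found 2187 at exponent 6699.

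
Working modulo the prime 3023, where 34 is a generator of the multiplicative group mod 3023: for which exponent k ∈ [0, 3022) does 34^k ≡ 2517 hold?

2262

Baby-step giant-step with m = ceil(sqrt(3022)) = 55.
Baby table (34^j mod 3023 for j=0..54):
  0:1  1:34  2:1156  3:5  4:170  5:2757  6:25  7:850
  8:1693  9:125  10:1227  11:2419  12:625  13:89  14:3  15:102
  16:445  17:15  18:510  19:2225  20:75  21:2550  22:2056  23:375
  24:658  25:1211  26:1875  27:267  28:9  29:306  30:1335  31:45
  32:1530  33:629  34:225  35:1604  36:122  37:1125  38:1974  39:610
  40:2602  41:801  42:27  43:918  44:982  45:135  46:1567  47:1887
  48:675  49:1789  50:366  51:352  52:2899  53:1830  54:1760
Giant step factor: 34^(-55) ≡ 2277 (mod 3023).
Scan 2517·2277^i mod 3023 for i = 0, 1, …:
  i=0: 2517   i=1: 2624   i=2: 1400   i=3: 1558
  i=4: 1587   i=5: 1114   i=6: 281   i=7: 1984
  i=8: 1206   i=9: 1178     …   i=40: 2025
  i=41: 850
Match at i=41, j=7: k = 41·55 + 7 = 2262.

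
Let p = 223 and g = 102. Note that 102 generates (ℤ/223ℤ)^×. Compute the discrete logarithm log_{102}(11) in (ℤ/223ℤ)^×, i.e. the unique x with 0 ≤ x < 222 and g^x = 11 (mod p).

167

Baby-step giant-step with m = ceil(sqrt(222)) = 15.
Baby table (102^j mod 223 for j=0..14):
  0:1  1:102  2:146  3:174  4:131  5:205  6:171  7:48
  8:213  9:95  10:101  11:44  12:28  13:180  14:74
Giant step factor: 102^(-15) ≡ 59 (mod 223).
Scan 11·59^i mod 223 for i = 0, 1, …:
  i=0: 11   i=1: 203   i=2: 158   i=3: 179
  i=4: 80   i=5: 37   i=6: 176   i=7: 126
  i=8: 75   i=9: 188   i=10: 165   i=11: 146
Match at i=11, j=2: x = 11·15 + 2 = 167.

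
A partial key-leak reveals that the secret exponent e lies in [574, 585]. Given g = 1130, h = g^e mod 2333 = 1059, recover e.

580

Compute 1130^574 mod 2333 = 266, then multiply by 1130 repeatedly:
  1130^574=266  1130^575=1956  1130^576=929  1130^577=2253  1130^578=587
  1130^579=738  1130^580=1059
Found 1059 at exponent 580.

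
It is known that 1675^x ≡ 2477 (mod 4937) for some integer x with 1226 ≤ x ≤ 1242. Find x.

Compute 1675^1226 mod 4937 = 2733, then multiply by 1675 repeatedly:
  1675^1226=2733  1675^1227=1176  1675^1228=4874  1675^1229=3089  1675^1230=99
  1675^1231=2904  1675^1232=1255  1675^1233=3900  1675^1234=849  1675^1235=219
  1675^1236=1487  1675^1237=2477
Found 2477 at exponent 1237.

1237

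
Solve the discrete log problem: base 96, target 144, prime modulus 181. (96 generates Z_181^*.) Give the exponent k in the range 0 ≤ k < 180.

176

Baby-step giant-step with m = ceil(sqrt(180)) = 14.
Baby table (96^j mod 181 for j=0..13):
  0:1  1:96  2:166  3:8  4:44  5:61  6:64  7:171
  8:126  9:150  10:101  11:103  12:114  13:84
Giant step factor: 96^(-14) ≡ 143 (mod 181).
Scan 144·143^i mod 181 for i = 0, 1, …:
  i=0: 144   i=1: 139   i=2: 148   i=3: 168
  i=4: 132   i=5: 52   i=6: 15   i=7: 154
  i=8: 121   i=9: 108   i=10: 59   i=11: 111
  i=12: 126
Match at i=12, j=8: k = 12·14 + 8 = 176.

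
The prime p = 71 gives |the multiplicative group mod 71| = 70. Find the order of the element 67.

70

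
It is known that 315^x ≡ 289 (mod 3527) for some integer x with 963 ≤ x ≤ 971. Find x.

Compute 315^963 mod 3527 = 122, then multiply by 315 repeatedly:
  315^963=122  315^964=3160  315^965=786  315^966=700  315^967=1826
  315^968=289
Found 289 at exponent 968.

968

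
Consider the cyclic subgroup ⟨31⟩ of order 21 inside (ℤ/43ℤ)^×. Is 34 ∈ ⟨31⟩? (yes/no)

no

⟨31⟩ has order 21; its elements mod 43 are {1, 4, 6, 9, 10, 11, 13, 14, 15, 16, 17, 21, 23, 24, 25, 31, 35, 36, 38, 40, 41}.
34 is not in this set.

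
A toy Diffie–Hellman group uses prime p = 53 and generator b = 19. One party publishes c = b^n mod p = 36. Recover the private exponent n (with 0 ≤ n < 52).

8

Successive powers of 19 modulo 53:
  19^0=1  19^1=19  19^2=43  19^3=22  19^4=47  19^5=45
  19^6=7  19^7=27  19^8=36
So 19^8 ≡ 36 (mod 53), giving n = 8.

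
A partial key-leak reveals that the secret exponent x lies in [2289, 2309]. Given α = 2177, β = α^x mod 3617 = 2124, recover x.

2299

Compute 2177^2289 mod 3617 = 919, then multiply by 2177 repeatedly:
  2177^2289=919  2177^2290=462  2177^2291=248  2177^2292=963  2177^2293=2208
  2177^2294=3440  2177^2295=1690  2177^2296=641  2177^2297=2912  2177^2298=2440
  2177^2299=2124
Found 2124 at exponent 2299.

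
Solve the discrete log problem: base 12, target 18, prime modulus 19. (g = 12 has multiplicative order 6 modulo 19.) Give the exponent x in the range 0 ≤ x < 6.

3

Successive powers of 12 modulo 19:
  12^0=1  12^1=12  12^2=11  12^3=18
So 12^3 ≡ 18 (mod 19), giving x = 3.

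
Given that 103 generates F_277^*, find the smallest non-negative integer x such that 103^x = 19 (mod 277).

60

Baby-step giant-step with m = ceil(sqrt(276)) = 17.
Baby table (103^j mod 277 for j=0..16):
  0:1  1:103  2:83  3:239  4:241  5:170  6:59  7:260
  8:188  9:251  10:92  11:58  12:157  13:105  14:12  15:128
  16:165
Giant step factor: 103^(-17) ≡ 212 (mod 277).
Scan 19·212^i mod 277 for i = 0, 1, …:
  i=0: 19   i=1: 150   i=2: 222   i=3: 251
Match at i=3, j=9: x = 3·17 + 9 = 60.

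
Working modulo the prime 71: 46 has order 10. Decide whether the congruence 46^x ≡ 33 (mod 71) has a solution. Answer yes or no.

no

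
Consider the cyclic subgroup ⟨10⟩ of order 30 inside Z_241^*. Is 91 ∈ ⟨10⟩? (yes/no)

91 ∈ ⟨10⟩ iff 91^30 ≡ 1 (mod 241), since |⟨10⟩| = 30.
91^30 mod 241 = 1.
Since 1 = 1, 91 lies in the subgroup.

yes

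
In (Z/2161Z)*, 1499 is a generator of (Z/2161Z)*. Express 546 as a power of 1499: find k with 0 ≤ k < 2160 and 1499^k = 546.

Baby-step giant-step with m = ceil(sqrt(2160)) = 47.
Baby table (1499^j mod 2161 for j=0..46):
  0:1  1:1499  2:1722  3:1044  4:392  5:1977  6:792  7:819
  8:233  9:1346  10:1441  11:1220  12:574  13:348  14:851  15:659
  16:264  17:273  18:798  19:1169  20:1921  21:1127  22:1632  23:116
  24:1004  25:940  26:88  27:91  28:266  29:1110  30:2081  31:1096
  32:544  33:759  34:1055  35:1754  36:1470  37:1471  38:809  39:370
  40:1414  41:1806  42:1622  43:253  44:1072  45:1305  46:490
Giant step factor: 1499^(-47) ≡ 855 (mod 2161).
Scan 546·855^i mod 2161 for i = 0, 1, …:
  i=0: 546   i=1: 54   i=2: 789   i=3: 363
  i=4: 1342   i=5: 2080   i=6: 2058   i=7: 536
  i=8: 148   i=9: 1202     …   i=26: 1525
  i=27: 792
Match at i=27, j=6: k = 27·47 + 6 = 1275.

1275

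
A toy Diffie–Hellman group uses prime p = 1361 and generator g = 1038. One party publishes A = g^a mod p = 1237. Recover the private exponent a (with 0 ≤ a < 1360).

840

Baby-step giant-step with m = ceil(sqrt(1360)) = 37.
Baby table (1038^j mod 1361 for j=0..36):
  0:1  1:1038  2:893  3:93  4:1264  5:28  6:483  7:506
  8:1243  9:6  10:784  11:1275  12:558  13:779  14:168  15:176
  16:314  17:653  18:36  19:621  20:845  21:626  22:591  23:1008
  24:1056  25:523  26:1196  27:216  28:1004  29:987  30:1034  31:824
  32:604  33:892  34:416  35:371  36:1296
Giant step factor: 1038^(-37) ≡ 1124 (mod 1361).
Scan 1237·1124^i mod 1361 for i = 0, 1, …:
  i=0: 1237   i=1: 807   i=2: 642   i=3: 278
  i=4: 803   i=5: 229   i=6: 167   i=7: 1251
  i=8: 211   i=9: 350     …   i=21: 931
  i=22: 1196
Match at i=22, j=26: a = 22·37 + 26 = 840.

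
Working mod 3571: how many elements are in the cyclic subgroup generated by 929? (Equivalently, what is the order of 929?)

The order of 929 must divide p − 1 = 3570 = 2 · 3 · 5 · 7 · 17.
Divisors: 1, 2, 3, 5, 6, 7, 10, 14, 15, 17, 21, 30, 34, 35, 42, 51, 70, 85, 102, 105, 119, 170, 210, 238, 255, 357, 510, 595, 714, 1190, 1785, 3570.
Check each in increasing order: 929^1 ≡ 929;  929^2 ≡ 2430;  929^3 ≡ 598;  929^5 ≡ 3314;  929^6 ≡ 504;  929^7 ≡ 415;  929^10 ≡ 1771;  929^14 ≡ 817;  929^15 ≡ 1941;  929^17 ≡ 2910;  929^21 ≡ 3381;  929^30 ≡ 76;  929^34 ≡ 1259;  929^35 ≡ 1894;  929^42 ≡ 390;  929^51 ≡ 3415;  929^70 ≡ 1952;  929^85 ≡ 1.
Smallest exponent giving 1 is 85.

85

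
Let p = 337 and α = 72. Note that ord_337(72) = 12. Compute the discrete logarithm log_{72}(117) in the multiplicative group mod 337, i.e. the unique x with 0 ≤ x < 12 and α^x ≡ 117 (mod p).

Successive powers of 72 modulo 337:
  72^0=1  72^1=72  72^2=129  72^3=189  72^4=128  72^5=117
So 72^5 ≡ 117 (mod 337), giving x = 5.

5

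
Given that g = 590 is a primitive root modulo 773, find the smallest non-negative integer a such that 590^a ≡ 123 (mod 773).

620

Baby-step giant-step with m = ceil(sqrt(772)) = 28.
Baby table (590^j mod 773 for j=0..27):
  0:1  1:590  2:250  3:630  4:660  5:581  6:351  7:699
  8:401  9:52  10:533  11:632  12:294  13:308  14:65  15:473
  16:17  17:754  18:385  19:661  20:398  21:601  22:556  23:288
  24:633  25:111  26:558  27:695
Giant step factor: 590^(-28) ≡ 350 (mod 773).
Scan 123·350^i mod 773 for i = 0, 1, …:
  i=0: 123   i=1: 535   i=2: 184   i=3: 241
  i=4: 93   i=5: 84   i=6: 26   i=7: 597
  i=8: 240   i=9: 516     …   i=21: 289
  i=22: 660
Match at i=22, j=4: a = 22·28 + 4 = 620.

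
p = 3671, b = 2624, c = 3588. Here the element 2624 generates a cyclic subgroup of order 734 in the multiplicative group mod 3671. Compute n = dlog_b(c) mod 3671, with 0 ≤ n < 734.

357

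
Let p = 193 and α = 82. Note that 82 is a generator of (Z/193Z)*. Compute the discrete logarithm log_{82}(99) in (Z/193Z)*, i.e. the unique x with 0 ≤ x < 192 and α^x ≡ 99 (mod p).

87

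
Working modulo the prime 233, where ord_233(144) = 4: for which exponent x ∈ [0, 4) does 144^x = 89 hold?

3

Successive powers of 144 modulo 233:
  144^0=1  144^1=144  144^2=232  144^3=89
So 144^3 ≡ 89 (mod 233), giving x = 3.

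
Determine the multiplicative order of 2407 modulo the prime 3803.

The order of 2407 must divide p − 1 = 3802 = 2 · 1901.
Divisors: 1, 2, 1901, 3802.
Check each in increasing order: 2407^1 ≡ 2407;  2407^2 ≡ 1680;  2407^1901 ≡ 3802;  2407^3802 ≡ 1.
Smallest exponent giving 1 is 3802.

3802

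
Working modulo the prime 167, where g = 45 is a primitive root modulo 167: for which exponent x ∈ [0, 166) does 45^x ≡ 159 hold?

81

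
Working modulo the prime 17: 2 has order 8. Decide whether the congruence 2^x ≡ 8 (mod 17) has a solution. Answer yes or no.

yes

8 ∈ ⟨2⟩ iff 8^8 ≡ 1 (mod 17), since |⟨2⟩| = 8.
8^8 mod 17 = 1.
Since 1 = 1, 8 lies in the subgroup.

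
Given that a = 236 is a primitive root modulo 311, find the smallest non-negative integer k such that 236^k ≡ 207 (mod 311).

Baby-step giant-step with m = ceil(sqrt(310)) = 18.
Baby table (236^j mod 311 for j=0..17):
  0:1  1:236  2:27  3:152  4:107  5:61  6:90  7:92
  8:253  9:307  10:300  11:203  12:14  13:194  14:67  15:262
  16:254  17:232
Giant step factor: 236^(-18) ≡ 175 (mod 311).
Scan 207·175^i mod 311 for i = 0, 1, …:
  i=0: 207   i=1: 149   i=2: 262
Match at i=2, j=15: k = 2·18 + 15 = 51.

51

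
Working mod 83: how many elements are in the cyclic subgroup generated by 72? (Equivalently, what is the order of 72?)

The order of 72 must divide p − 1 = 82 = 2 · 41.
Divisors: 1, 2, 41, 82.
Check each in increasing order: 72^1 ≡ 72;  72^2 ≡ 38;  72^41 ≡ 82;  72^82 ≡ 1.
Smallest exponent giving 1 is 82.

82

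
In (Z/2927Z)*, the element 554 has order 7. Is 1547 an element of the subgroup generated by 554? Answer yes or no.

⟨554⟩ has order 7; its elements mod 2927 are {1, 554, 1305, 2034, 2438, 2508, 2868}.
1547 is not in this set.

no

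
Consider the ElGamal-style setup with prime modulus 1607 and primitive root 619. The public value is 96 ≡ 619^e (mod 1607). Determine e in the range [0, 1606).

Baby-step giant-step with m = ceil(sqrt(1606)) = 41.
Baby table (619^j mod 1607 for j=0..40):
  0:1  1:619  2:695  3:1136  4:925  5:483  6:75  7:1429
  8:701  9:29  10:274  11:871  12:804  13:1113  14:1151  15:568
  16:1266  17:1045  18:841  19:1518  20:1154  21:818  22:137  23:1239
  24:402  25:1360  26:1379  27:284  28:633  29:1326  30:1224  31:759
  32:577  33:409  34:872  35:1423  36:201  37:680  38:1493  39:142
  40:1120
Giant step factor: 619^(-41) ≡ 366 (mod 1607).
Scan 96·366^i mod 1607 for i = 0, 1, …:
  i=0: 96   i=1: 1389   i=2: 562   i=3: 1603
  i=4: 143   i=5: 914   i=6: 268   i=7: 61
  i=8: 1435   i=9: 1328     …   i=21: 663
  i=22: 1
Match at i=22, j=0: e = 22·41 + 0 = 902.

902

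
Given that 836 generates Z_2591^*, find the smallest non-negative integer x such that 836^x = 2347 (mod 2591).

Baby-step giant-step with m = ceil(sqrt(2590)) = 51.
Baby table (836^j mod 2591 for j=0..50):
  0:1  1:836  2:1917  3:1374  4:851  5:1502  6:1628  7:733
  8:1312  9:839  10:1834  11:1943  12:2382  13:1464  14:952  15:435
  16:920  17:2184  18:1760  19:2263  20:438  21:837  22:162  23:700
  24:2225  25:2353  26:539  27:2361  28:2045  29:2151  30:82  31:1186
  32:1734  33:1255  34:2416  35:1387  36:1355  37:513  38:1353  39:1432
  40:110  41:1275  42:999  43:862  44:334  45:1987  46:301  47:309
  48:1815  49:1605  50:2233
Giant step factor: 836^(-51) ≡ 1743 (mod 2591).
Scan 2347·1743^i mod 2591 for i = 0, 1, …:
  i=0: 2347   i=1: 2223   i=2: 1144   i=3: 1513
  i=4: 2112   i=5: 1996   i=6: 1906   i=7: 496
  i=8: 1725   i=9: 1115     …   i=40: 1363
  i=41: 2353
Match at i=41, j=25: x = 41·51 + 25 = 2116.

2116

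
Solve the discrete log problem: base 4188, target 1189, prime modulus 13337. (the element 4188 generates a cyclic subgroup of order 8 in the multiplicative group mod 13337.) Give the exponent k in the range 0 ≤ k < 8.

Successive powers of 4188 modulo 13337:
  4188^0=1  4188^1=4188  4188^2=1189
So 4188^2 ≡ 1189 (mod 13337), giving k = 2.

2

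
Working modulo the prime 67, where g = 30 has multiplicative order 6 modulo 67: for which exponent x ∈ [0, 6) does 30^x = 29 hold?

Successive powers of 30 modulo 67:
  30^0=1  30^1=30  30^2=29
So 30^2 ≡ 29 (mod 67), giving x = 2.

2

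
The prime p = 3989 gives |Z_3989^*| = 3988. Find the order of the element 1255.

The order of 1255 must divide p − 1 = 3988 = 2^2 · 997.
Divisors: 1, 2, 4, 997, 1994, 3988.
Check each in increasing order: 1255^1 ≡ 1255;  1255^2 ≡ 3359;  1255^4 ≡ 1989;  1255^997 ≡ 481;  1255^1994 ≡ 3988;  1255^3988 ≡ 1.
Smallest exponent giving 1 is 3988.

3988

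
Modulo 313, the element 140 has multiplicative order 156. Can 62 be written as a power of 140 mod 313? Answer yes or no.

no

62 ∈ ⟨140⟩ iff 62^156 ≡ 1 (mod 313), since |⟨140⟩| = 156.
62^156 mod 313 = 312.
Since 312 ≠ 1, 62 does not lie in the subgroup.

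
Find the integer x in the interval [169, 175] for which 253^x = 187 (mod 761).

173

Compute 253^169 mod 761 = 43, then multiply by 253 repeatedly:
  253^169=43  253^170=225  253^171=611  253^172=100  253^173=187
Found 187 at exponent 173.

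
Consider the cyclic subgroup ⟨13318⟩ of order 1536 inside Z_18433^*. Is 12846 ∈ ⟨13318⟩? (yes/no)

yes

12846 ∈ ⟨13318⟩ iff 12846^1536 ≡ 1 (mod 18433), since |⟨13318⟩| = 1536.
12846^1536 mod 18433 = 1.
Since 1 = 1, 12846 lies in the subgroup.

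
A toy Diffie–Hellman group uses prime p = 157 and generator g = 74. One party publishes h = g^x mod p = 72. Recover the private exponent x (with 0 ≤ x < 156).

Baby-step giant-step with m = ceil(sqrt(156)) = 13.
Baby table (74^j mod 157 for j=0..12):
  0:1  1:74  2:138  3:7  4:47  5:24  6:49  7:15
  8:11  9:29  10:105  11:77  12:46
Giant step factor: 74^(-13) ≡ 135 (mod 157).
Scan 72·135^i mod 157 for i = 0, 1, …:
  i=0: 72   i=1: 143   i=2: 151   i=3: 132
  i=4: 79   i=5: 146   i=6: 85   i=7: 14
  i=8: 6   i=9: 25   i=10: 78   i=11: 11
Match at i=11, j=8: x = 11·13 + 8 = 151.

151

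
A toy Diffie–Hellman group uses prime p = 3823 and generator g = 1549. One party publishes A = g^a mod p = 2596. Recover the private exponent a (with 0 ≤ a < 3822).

190

Baby-step giant-step with m = ceil(sqrt(3822)) = 62.
Baby table (1549^j mod 3823 for j=0..61):
  0:1  1:1549  2:2380  3:1248  4:2537  5:3592  6:1543  7:732
  8:2260  9:2695  10:3662  11:2929  12:2943  13:1691  14:604  15:2784
  16:72  17:661  18:3148  19:1927  20:2983  21:2483  22:229  23:3005
  24:2154  25:2890  26:3700  27:623  28:1631  29:3239  30:1435  31:1652
  32:1361  33:1716  34:1099  35:1116  36:688  37:2918  38:1196  39:2272
  40:2168  41:1638  42:2613  43:2803  44:2742  45:5  46:99  47:431
  48:2417  49:1216  50:2668  51:69  52:3660  53:3654  54:2006  55:3018
  56:3176  57:3246  58:809  59:3020  60:2451  61:360
Giant step factor: 1549^(-62) ≡ 524 (mod 3823).
Scan 2596·524^i mod 3823 for i = 0, 1, …:
  i=0: 2596   i=1: 3139   i=2: 946   i=3: 2537
Match at i=3, j=4: a = 3·62 + 4 = 190.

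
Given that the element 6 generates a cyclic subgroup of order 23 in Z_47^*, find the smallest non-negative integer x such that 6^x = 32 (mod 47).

6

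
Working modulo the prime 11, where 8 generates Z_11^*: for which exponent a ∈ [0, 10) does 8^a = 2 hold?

7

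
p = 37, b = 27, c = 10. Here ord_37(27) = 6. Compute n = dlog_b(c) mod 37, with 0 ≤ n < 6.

Successive powers of 27 modulo 37:
  27^0=1  27^1=27  27^2=26  27^3=36  27^4=10
So 27^4 ≡ 10 (mod 37), giving n = 4.

4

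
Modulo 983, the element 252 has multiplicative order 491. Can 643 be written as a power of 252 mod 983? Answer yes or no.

643 ∈ ⟨252⟩ iff 643^491 ≡ 1 (mod 983), since |⟨252⟩| = 491.
643^491 mod 983 = 982.
Since 982 ≠ 1, 643 does not lie in the subgroup.

no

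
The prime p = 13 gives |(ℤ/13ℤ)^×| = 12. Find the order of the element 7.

12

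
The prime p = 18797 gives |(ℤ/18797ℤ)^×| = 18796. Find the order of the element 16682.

4699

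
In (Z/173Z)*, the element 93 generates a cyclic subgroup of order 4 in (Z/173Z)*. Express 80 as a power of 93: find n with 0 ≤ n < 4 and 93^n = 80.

Successive powers of 93 modulo 173:
  93^0=1  93^1=93  93^2=172  93^3=80
So 93^3 ≡ 80 (mod 173), giving n = 3.

3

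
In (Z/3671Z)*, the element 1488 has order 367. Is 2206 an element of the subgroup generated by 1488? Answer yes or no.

yes

2206 ∈ ⟨1488⟩ iff 2206^367 ≡ 1 (mod 3671), since |⟨1488⟩| = 367.
2206^367 mod 3671 = 1.
Since 1 = 1, 2206 lies in the subgroup.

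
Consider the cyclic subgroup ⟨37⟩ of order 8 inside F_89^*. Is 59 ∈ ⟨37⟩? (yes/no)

no

⟨37⟩ has order 8; its elements mod 89 are {1, 12, 34, 37, 52, 55, 77, 88}.
59 is not in this set.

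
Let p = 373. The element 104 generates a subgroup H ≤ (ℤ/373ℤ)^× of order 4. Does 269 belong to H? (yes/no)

yes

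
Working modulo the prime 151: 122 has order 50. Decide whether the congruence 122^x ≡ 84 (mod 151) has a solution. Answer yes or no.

84 ∈ ⟨122⟩ iff 84^50 ≡ 1 (mod 151), since |⟨122⟩| = 50.
84^50 mod 151 = 1.
Since 1 = 1, 84 lies in the subgroup.

yes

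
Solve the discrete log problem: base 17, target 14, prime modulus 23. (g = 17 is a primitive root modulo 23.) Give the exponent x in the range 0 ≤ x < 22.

Successive powers of 17 modulo 23:
  17^0=1  17^1=17  17^2=13  17^3=14
So 17^3 ≡ 14 (mod 23), giving x = 3.

3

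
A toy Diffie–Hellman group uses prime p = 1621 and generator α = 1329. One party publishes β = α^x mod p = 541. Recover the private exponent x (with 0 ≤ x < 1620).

253

Baby-step giant-step with m = ceil(sqrt(1620)) = 41.
Baby table (1329^j mod 1621 for j=0..40):
  0:1  1:1329  2:972  3:1472  4:1362  5:1062  6:1128  7:1308
  8:620  9:512  10:1249  11:17  12:1520  13:314  14:709  15:460
  16:223  17:1345  18:1163  19:814  20:599  21:160  22:289  23:1525
  24:475  25:706  26:1336  27:549  28:171  29:319  30:870  31:457
  32:1099  33:50  34:1610  35:1591  36:655  37:18  38:1228  39:1286
  40:560
Giant step factor: 1329^(-41) ≡ 1371 (mod 1621).
Scan 541·1371^i mod 1621 for i = 0, 1, …:
  i=0: 541   i=1: 914   i=2: 61   i=3: 960
  i=4: 1529   i=5: 306   i=6: 1308
Match at i=6, j=7: x = 6·41 + 7 = 253.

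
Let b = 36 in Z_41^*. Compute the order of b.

The order of 36 must divide p − 1 = 40 = 2^3 · 5.
Divisors: 1, 2, 4, 5, 8, 10, 20, 40.
Check each in increasing order: 36^1 ≡ 36;  36^2 ≡ 25;  36^4 ≡ 10;  36^5 ≡ 32;  36^8 ≡ 18;  36^10 ≡ 40;  36^20 ≡ 1.
Smallest exponent giving 1 is 20.

20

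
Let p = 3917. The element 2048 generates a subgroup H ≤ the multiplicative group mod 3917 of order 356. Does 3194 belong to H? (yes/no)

no

3194 ∈ ⟨2048⟩ iff 3194^356 ≡ 1 (mod 3917), since |⟨2048⟩| = 356.
3194^356 mod 3917 = 3236.
Since 3236 ≠ 1, 3194 does not lie in the subgroup.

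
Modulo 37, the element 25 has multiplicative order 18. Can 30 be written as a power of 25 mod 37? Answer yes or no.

yes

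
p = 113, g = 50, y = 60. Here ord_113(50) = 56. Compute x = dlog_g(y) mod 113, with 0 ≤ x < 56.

Successive powers of 50 modulo 113:
  50^0=1  50^1=50  50^2=14  50^3=22  50^4=83  50^5=82
  50^6=32  50^7=18  50^8=109  50^9=26  50^10=57  50^11=25
  50^12=7  50^13=11  50^14=98  50^15=41  50^16=16  50^17=9
  50^18=111  50^19=13  50^20=85  50^21=69  50^22=60
So 50^22 ≡ 60 (mod 113), giving x = 22.

22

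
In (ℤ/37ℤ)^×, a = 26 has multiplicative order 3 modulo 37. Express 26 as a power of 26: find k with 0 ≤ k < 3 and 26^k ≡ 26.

1

Successive powers of 26 modulo 37:
  26^0=1  26^1=26
So 26^1 ≡ 26 (mod 37), giving k = 1.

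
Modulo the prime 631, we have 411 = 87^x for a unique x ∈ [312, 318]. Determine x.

Compute 87^312 mod 631 = 411, then multiply by 87 repeatedly:
  87^312=411
Found 411 at exponent 312.

312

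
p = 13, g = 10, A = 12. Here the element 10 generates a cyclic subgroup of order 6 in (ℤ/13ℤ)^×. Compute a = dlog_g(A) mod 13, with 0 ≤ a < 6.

3

Successive powers of 10 modulo 13:
  10^0=1  10^1=10  10^2=9  10^3=12
So 10^3 ≡ 12 (mod 13), giving a = 3.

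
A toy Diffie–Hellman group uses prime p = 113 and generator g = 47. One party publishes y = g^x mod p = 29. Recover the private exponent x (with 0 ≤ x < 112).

39

Baby-step giant-step with m = ceil(sqrt(112)) = 11.
Baby table (47^j mod 113 for j=0..10):
  0:1  1:47  2:62  3:89  4:2  5:94  6:11  7:65
  8:4  9:75  10:22
Giant step factor: 47^(-11) ≡ 20 (mod 113).
Scan 29·20^i mod 113 for i = 0, 1, …:
  i=0: 29   i=1: 15   i=2: 74   i=3: 11
Match at i=3, j=6: x = 3·11 + 6 = 39.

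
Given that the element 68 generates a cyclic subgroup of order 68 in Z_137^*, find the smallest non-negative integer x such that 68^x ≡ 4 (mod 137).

Baby-step giant-step with m = ceil(sqrt(68)) = 9.
Baby table (68^j mod 137 for j=0..8):
  0:1  1:68  2:103  3:17  4:60  5:107  6:15  7:61
  8:38
Giant step factor: 68^(-9) ≡ 36 (mod 137).
Scan 4·36^i mod 137 for i = 0, 1, …:
  i=0: 4   i=1: 7   i=2: 115   i=3: 30
  i=4: 121   i=5: 109   i=6: 88   i=7: 17
Match at i=7, j=3: x = 7·9 + 3 = 66.

66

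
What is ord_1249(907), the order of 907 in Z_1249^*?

416

The order of 907 must divide p − 1 = 1248 = 2^5 · 3 · 13.
Divisors: 1, 2, 3, 4, 6, 8, 12, 13, 16, 24, 26, 32, 39, 48, 52, 78, 96, 104, 156, 208, 312, 416, 624, 1248.
Check each in increasing order: 907^1 ≡ 907;  907^2 ≡ 807;  907^3 ≡ 35;  907^4 ≡ 520;  907^6 ≡ 1225;  907^8 ≡ 616;  907^12 ≡ 576;  907^13 ≡ 350;  907^16 ≡ 1009;  907^24 ≡ 791;  907^26 ≡ 98;  907^32 ≡ 146;  907^39 ≡ 577;  907^48 ≡ 1181;  907^52 ≡ 861;  907^78 ≡ 695;  907^96 ≡ 877;  907^104 ≡ 664;  907^156 ≡ 911;  907^208 ≡ 1248;  907^312 ≡ 585;  907^416 ≡ 1.
Smallest exponent giving 1 is 416.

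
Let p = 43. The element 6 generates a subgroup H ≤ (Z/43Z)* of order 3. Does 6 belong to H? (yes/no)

yes

⟨6⟩ has order 3; its elements mod 43 are {1, 6, 36}.
6 is in this set.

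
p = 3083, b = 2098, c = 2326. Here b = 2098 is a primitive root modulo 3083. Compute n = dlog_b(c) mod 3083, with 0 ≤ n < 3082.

1518

Baby-step giant-step with m = ceil(sqrt(3082)) = 56.
Baby table (2098^j mod 3083 for j=0..55):
  0:1  1:2098  2:2163  3:2881  4:1658  5:860  6:725  7:1131
  8:2011  9:1534  10:2763  11:734  12:1515  13:2980  14:2799  15:2270
  16:2308  17:1874  18:827  19:2400  20:661  21:2511  22:2314  23:2130
  24:1473  25:1188  26:1360  27:1505  28:498  29:2750  30:1207  31:1143
  32:2523  33:2826  34:339  35:2132  36:2586  37:2431  38:956  39:1738
  40:2218  41:1117  42:386  43:2082  44:2508  45:2186  46:1807  47:2079
  48:2380  49:1863  50:2413  51:188  52:2883  53:2771  54:2103  55:321
Giant step factor: 2098^(-56) ≡ 165 (mod 3083).
Scan 2326·165^i mod 3083 for i = 0, 1, …:
  i=0: 2326   i=1: 1498   i=2: 530   i=3: 1126
  i=4: 810   i=5: 1081   i=6: 2634   i=7: 2990
  i=8: 70   i=9: 2301     …   i=26: 2340
  i=27: 725
Match at i=27, j=6: n = 27·56 + 6 = 1518.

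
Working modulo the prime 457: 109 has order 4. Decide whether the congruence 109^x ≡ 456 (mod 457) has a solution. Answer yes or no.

yes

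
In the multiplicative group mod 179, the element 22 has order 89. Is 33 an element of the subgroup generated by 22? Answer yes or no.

no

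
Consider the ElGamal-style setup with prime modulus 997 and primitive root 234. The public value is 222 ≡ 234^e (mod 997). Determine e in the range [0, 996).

474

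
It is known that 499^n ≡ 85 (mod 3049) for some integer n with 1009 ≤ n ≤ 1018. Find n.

1009

Compute 499^1009 mod 3049 = 85, then multiply by 499 repeatedly:
  499^1009=85
Found 85 at exponent 1009.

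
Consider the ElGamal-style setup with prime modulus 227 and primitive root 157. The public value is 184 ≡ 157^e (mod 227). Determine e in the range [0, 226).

167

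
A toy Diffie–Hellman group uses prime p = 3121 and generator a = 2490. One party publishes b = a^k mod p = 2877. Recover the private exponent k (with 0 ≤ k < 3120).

2153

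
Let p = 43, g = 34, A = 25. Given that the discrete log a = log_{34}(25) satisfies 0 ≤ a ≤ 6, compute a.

4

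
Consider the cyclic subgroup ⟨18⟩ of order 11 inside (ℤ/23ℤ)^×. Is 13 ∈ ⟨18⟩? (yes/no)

⟨18⟩ has order 11; its elements mod 23 are {1, 2, 3, 4, 6, 8, 9, 12, 13, 16, 18}.
13 is in this set.

yes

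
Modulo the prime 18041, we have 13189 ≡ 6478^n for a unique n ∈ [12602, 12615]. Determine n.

12603

Compute 6478^12602 mod 18041 = 14197, then multiply by 6478 repeatedly:
  6478^12602=14197  6478^12603=13189
Found 13189 at exponent 12603.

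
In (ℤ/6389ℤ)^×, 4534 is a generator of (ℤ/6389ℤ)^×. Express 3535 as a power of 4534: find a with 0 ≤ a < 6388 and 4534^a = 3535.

3556

Baby-step giant-step with m = ceil(sqrt(6388)) = 80.
Baby table (4534^j mod 6389 for j=0..79):
  0:1  1:4534  2:3743  3:1578  4:5361  5:3018  6:4763  7:622
  8:2599  9:2550  10:3999  11:5873  12:5219  13:4479  14:3544  15:161
  16:1628  17:2057  18:4887  19:606  20:334  21:163  22:4307  23:3154
  24:1654  25:4939  26:6370  27:3300  28:5551  29:1963  30:365  31:159
  32:5338  33:960  34:1731  35:2662  36:687  37:3415  38:3063  39:4345
  40:2943  41:3330  42:1013  43:5640  44:2982  45:1264  46:43  47:3292
  48:1224  49:3964  50:519  51:1994  52:361  53:1190  54:3144  55:1037
  56:5843  57:3368  58:802  59:927  60:5445  61:534  62:6114  63:5394
  64:5693  65:502  66:1584  67:620  68:6309  69:1453  70:843  71:1540
  72:5572  73:1342  74:2300  75:1352  76:2917  77:448  78:5919  79:2946
Giant step factor: 4534^(-80) ≡ 1112 (mod 6389).
Scan 3535·1112^i mod 6389 for i = 0, 1, …:
  i=0: 3535   i=1: 1685   i=2: 1743   i=3: 2349
  i=4: 5376   i=5: 4397   i=6: 1879   i=7: 245
  i=8: 4102   i=9: 6067     …   i=43: 4304
  i=44: 687
Match at i=44, j=36: a = 44·80 + 36 = 3556.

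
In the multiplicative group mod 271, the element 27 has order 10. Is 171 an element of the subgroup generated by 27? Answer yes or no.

yes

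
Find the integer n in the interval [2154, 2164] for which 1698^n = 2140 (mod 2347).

2162

Compute 1698^2154 mod 2347 = 462, then multiply by 1698 repeatedly:
  1698^2154=462  1698^2155=578  1698^2156=398  1698^2157=2215  1698^2158=1176
  1698^2159=1898  1698^2160=373  1698^2161=2011  1698^2162=2140
Found 2140 at exponent 2162.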